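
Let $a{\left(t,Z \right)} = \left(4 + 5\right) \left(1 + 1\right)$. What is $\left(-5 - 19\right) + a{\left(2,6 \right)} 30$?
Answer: $516$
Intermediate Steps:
$a{\left(t,Z \right)} = 18$ ($a{\left(t,Z \right)} = 9 \cdot 2 = 18$)
$\left(-5 - 19\right) + a{\left(2,6 \right)} 30 = \left(-5 - 19\right) + 18 \cdot 30 = \left(-5 - 19\right) + 540 = -24 + 540 = 516$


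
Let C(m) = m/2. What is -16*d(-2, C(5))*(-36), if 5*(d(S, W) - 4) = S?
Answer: 10368/5 ≈ 2073.6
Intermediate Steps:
C(m) = m/2 (C(m) = m*(½) = m/2)
d(S, W) = 4 + S/5
-16*d(-2, C(5))*(-36) = -16*(4 + (⅕)*(-2))*(-36) = -16*(4 - ⅖)*(-36) = -16*18/5*(-36) = -288/5*(-36) = 10368/5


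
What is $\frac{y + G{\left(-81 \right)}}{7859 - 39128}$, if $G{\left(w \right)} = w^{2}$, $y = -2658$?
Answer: $- \frac{1301}{10423} \approx -0.12482$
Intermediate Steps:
$\frac{y + G{\left(-81 \right)}}{7859 - 39128} = \frac{-2658 + \left(-81\right)^{2}}{7859 - 39128} = \frac{-2658 + 6561}{-31269} = 3903 \left(- \frac{1}{31269}\right) = - \frac{1301}{10423}$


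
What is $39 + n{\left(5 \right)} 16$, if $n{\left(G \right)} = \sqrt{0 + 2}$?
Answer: $39 + 16 \sqrt{2} \approx 61.627$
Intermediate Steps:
$n{\left(G \right)} = \sqrt{2}$
$39 + n{\left(5 \right)} 16 = 39 + \sqrt{2} \cdot 16 = 39 + 16 \sqrt{2}$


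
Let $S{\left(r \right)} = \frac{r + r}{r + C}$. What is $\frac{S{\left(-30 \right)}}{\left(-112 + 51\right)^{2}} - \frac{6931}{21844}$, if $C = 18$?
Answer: $- \frac{25681031}{81281524} \approx -0.31595$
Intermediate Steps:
$S{\left(r \right)} = \frac{2 r}{18 + r}$ ($S{\left(r \right)} = \frac{r + r}{r + 18} = \frac{2 r}{18 + r}$)
$\frac{S{\left(-30 \right)}}{\left(-112 + 51\right)^{2}} - \frac{6931}{21844} = \frac{2 \left(-30\right) \frac{1}{18 - 30}}{\left(-112 + 51\right)^{2}} - \frac{6931}{21844} = \frac{2 \left(-30\right) \frac{1}{-12}}{\left(-61\right)^{2}} - \frac{6931}{21844} = \frac{2 \left(-30\right) \left(- \frac{1}{12}\right)}{3721} - \frac{6931}{21844} = 5 \cdot \frac{1}{3721} - \frac{6931}{21844} = \frac{5}{3721} - \frac{6931}{21844} = - \frac{25681031}{81281524}$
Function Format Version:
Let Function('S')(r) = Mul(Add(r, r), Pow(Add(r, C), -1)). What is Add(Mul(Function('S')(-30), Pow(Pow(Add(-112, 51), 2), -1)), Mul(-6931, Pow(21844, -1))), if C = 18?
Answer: Rational(-25681031, 81281524) ≈ -0.31595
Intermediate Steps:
Function('S')(r) = Mul(2, r, Pow(Add(18, r), -1)) (Function('S')(r) = Mul(Add(r, r), Pow(Add(r, 18), -1)) = Mul(Mul(2, r), Pow(Add(18, r), -1)) = Mul(2, r, Pow(Add(18, r), -1)))
Add(Mul(Function('S')(-30), Pow(Pow(Add(-112, 51), 2), -1)), Mul(-6931, Pow(21844, -1))) = Add(Mul(Mul(2, -30, Pow(Add(18, -30), -1)), Pow(Pow(Add(-112, 51), 2), -1)), Mul(-6931, Pow(21844, -1))) = Add(Mul(Mul(2, -30, Pow(-12, -1)), Pow(Pow(-61, 2), -1)), Mul(-6931, Rational(1, 21844))) = Add(Mul(Mul(2, -30, Rational(-1, 12)), Pow(3721, -1)), Rational(-6931, 21844)) = Add(Mul(5, Rational(1, 3721)), Rational(-6931, 21844)) = Add(Rational(5, 3721), Rational(-6931, 21844)) = Rational(-25681031, 81281524)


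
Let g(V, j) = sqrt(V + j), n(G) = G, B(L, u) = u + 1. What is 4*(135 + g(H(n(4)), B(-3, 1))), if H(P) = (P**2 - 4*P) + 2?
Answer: 548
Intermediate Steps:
B(L, u) = 1 + u
H(P) = 2 + P**2 - 4*P
4*(135 + g(H(n(4)), B(-3, 1))) = 4*(135 + sqrt((2 + 4**2 - 4*4) + (1 + 1))) = 4*(135 + sqrt((2 + 16 - 16) + 2)) = 4*(135 + sqrt(2 + 2)) = 4*(135 + sqrt(4)) = 4*(135 + 2) = 4*137 = 548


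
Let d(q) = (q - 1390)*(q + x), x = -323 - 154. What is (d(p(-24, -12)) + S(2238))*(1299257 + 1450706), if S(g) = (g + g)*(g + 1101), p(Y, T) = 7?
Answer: 42886701471162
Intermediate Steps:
x = -477
S(g) = 2*g*(1101 + g) (S(g) = (2*g)*(1101 + g) = 2*g*(1101 + g))
d(q) = (-1390 + q)*(-477 + q) (d(q) = (q - 1390)*(q - 477) = (-1390 + q)*(-477 + q))
(d(p(-24, -12)) + S(2238))*(1299257 + 1450706) = ((663030 + 7² - 1867*7) + 2*2238*(1101 + 2238))*(1299257 + 1450706) = ((663030 + 49 - 13069) + 2*2238*3339)*2749963 = (650010 + 14945364)*2749963 = 15595374*2749963 = 42886701471162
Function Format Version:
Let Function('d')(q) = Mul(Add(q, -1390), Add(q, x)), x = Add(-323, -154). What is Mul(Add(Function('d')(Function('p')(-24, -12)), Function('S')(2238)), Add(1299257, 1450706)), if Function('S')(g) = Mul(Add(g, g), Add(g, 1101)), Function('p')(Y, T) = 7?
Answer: 42886701471162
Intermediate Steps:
x = -477
Function('S')(g) = Mul(2, g, Add(1101, g)) (Function('S')(g) = Mul(Mul(2, g), Add(1101, g)) = Mul(2, g, Add(1101, g)))
Function('d')(q) = Mul(Add(-1390, q), Add(-477, q)) (Function('d')(q) = Mul(Add(q, -1390), Add(q, -477)) = Mul(Add(-1390, q), Add(-477, q)))
Mul(Add(Function('d')(Function('p')(-24, -12)), Function('S')(2238)), Add(1299257, 1450706)) = Mul(Add(Add(663030, Pow(7, 2), Mul(-1867, 7)), Mul(2, 2238, Add(1101, 2238))), Add(1299257, 1450706)) = Mul(Add(Add(663030, 49, -13069), Mul(2, 2238, 3339)), 2749963) = Mul(Add(650010, 14945364), 2749963) = Mul(15595374, 2749963) = 42886701471162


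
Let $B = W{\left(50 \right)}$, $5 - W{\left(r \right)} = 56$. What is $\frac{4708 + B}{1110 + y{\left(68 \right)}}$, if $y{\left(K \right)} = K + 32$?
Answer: $\frac{4657}{1210} \approx 3.8488$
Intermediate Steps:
$W{\left(r \right)} = -51$ ($W{\left(r \right)} = 5 - 56 = -51$)
$B = -51$
$y{\left(K \right)} = 32 + K$
$\frac{4708 + B}{1110 + y{\left(68 \right)}} = \frac{4708 - 51}{1110 + \left(32 + 68\right)} = \frac{4657}{1110 + 100} = \frac{4657}{1210}$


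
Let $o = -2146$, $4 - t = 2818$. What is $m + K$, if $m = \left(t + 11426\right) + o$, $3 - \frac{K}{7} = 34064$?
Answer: $-231961$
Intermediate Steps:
$t = -2814$ ($t = 4 - 2818 = -2814$)
$K = -238427$ ($K = 21 - 238448 = -238427$)
$m = 6466$ ($m = \left(-2814 + 11426\right) - 2146 = 8612 - 2146 = 6466$)
$m + K = 6466 - 238427 = -231961$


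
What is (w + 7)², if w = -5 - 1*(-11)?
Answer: 169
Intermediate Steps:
w = 6 (w = -5 + 11 = 6)
(w + 7)² = (6 + 7)² = 13² = 169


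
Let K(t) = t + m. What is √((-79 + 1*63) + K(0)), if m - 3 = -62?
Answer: 5*I*√3 ≈ 8.6602*I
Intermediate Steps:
m = -59 (m = 3 - 62 = -59)
K(t) = -59 + t (K(t) = t - 59 = -59 + t)
√((-79 + 1*63) + K(0)) = √((-79 + 1*63) + (-59 + 0)) = √((-79 + 63) - 59) = √(-16 - 59) = √(-75) = 5*I*√3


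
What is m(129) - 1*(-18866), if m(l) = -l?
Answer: 18737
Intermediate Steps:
m(129) - 1*(-18866) = -1*129 - 1*(-18866) = -129 + 18866 = 18737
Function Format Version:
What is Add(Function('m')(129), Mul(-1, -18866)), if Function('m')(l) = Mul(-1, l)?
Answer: 18737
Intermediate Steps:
Add(Function('m')(129), Mul(-1, -18866)) = Add(Mul(-1, 129), Mul(-1, -18866)) = Add(-129, 18866) = 18737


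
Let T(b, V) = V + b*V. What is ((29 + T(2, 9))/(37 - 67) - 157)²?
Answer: 5678689/225 ≈ 25239.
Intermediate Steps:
T(b, V) = V + V*b
((29 + T(2, 9))/(37 - 67) - 157)² = ((29 + 9*(1 + 2))/(37 - 67) - 157)² = ((29 + 9*3)/(-30) - 157)² = ((29 + 27)*(-1/30) - 157)² = (56*(-1/30) - 157)² = (-28/15 - 157)² = (-2383/15)² = 5678689/225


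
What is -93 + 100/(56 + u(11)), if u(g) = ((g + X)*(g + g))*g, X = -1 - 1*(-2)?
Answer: -13759/148 ≈ -92.966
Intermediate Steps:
X = 1 (X = -1 + 2 = 1)
u(g) = 2*g²*(1 + g) (u(g) = ((g + 1)*(g + g))*g = ((1 + g)*(2*g))*g = (2*g*(1 + g))*g = 2*g²*(1 + g))
-93 + 100/(56 + u(11)) = -93 + 100/(56 + 2*11²*(1 + 11)) = -93 + 100/(56 + 2*121*12) = -93 + 100/(56 + 2904) = -93 + 100/2960 = -93 + 100*(1/2960) = -93 + 5/148 = -13759/148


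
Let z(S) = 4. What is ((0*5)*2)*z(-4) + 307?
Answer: 307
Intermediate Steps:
((0*5)*2)*z(-4) + 307 = ((0*5)*2)*4 + 307 = (0*2)*4 + 307 = 0*4 + 307 = 0 + 307 = 307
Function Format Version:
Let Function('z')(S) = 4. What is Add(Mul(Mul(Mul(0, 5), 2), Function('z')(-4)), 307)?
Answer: 307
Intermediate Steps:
Add(Mul(Mul(Mul(0, 5), 2), Function('z')(-4)), 307) = Add(Mul(Mul(Mul(0, 5), 2), 4), 307) = Add(Mul(Mul(0, 2), 4), 307) = Add(Mul(0, 4), 307) = Add(0, 307) = 307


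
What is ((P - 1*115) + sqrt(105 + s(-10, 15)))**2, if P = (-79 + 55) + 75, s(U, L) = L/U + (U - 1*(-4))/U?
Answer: (640 - sqrt(10410))**2/100 ≈ 2894.1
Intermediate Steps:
s(U, L) = L/U + (4 + U)/U (s(U, L) = L/U + (U + 4)/U = L/U + (4 + U)/U)
P = 51 (P = -24 + 75 = 51)
((P - 1*115) + sqrt(105 + s(-10, 15)))**2 = ((51 - 1*115) + sqrt(105 + (4 + 15 - 10)/(-10)))**2 = ((51 - 115) + sqrt(105 - 1/10*9))**2 = (-64 + sqrt(105 - 9/10))**2 = (-64 + sqrt(1041/10))**2 = (-64 + sqrt(10410)/10)**2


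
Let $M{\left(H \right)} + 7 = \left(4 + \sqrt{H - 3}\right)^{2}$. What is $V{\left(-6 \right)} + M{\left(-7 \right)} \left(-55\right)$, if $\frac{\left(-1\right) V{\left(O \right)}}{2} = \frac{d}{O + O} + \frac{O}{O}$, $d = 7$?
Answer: $\frac{325}{6} - 440 i \sqrt{10} \approx 54.167 - 1391.4 i$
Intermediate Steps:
$V{\left(O \right)} = -2 - \frac{7}{O}$ ($V{\left(O \right)} = - 2 \left(\frac{7}{O + O} + \frac{O}{O}\right) = - 2 \left(\frac{7}{2 O} + 1\right) = - 2 \left(1 + \frac{7}{2 O}\right) = -2 - \frac{7}{O}$)
$M{\left(H \right)} = -7 + \left(4 + \sqrt{-3 + H}\right)^{2}$ ($M{\left(H \right)} = -7 + \left(4 + \sqrt{H - 3}\right)^{2} = -7 + \left(4 + \sqrt{-3 + H}\right)^{2}$)
$V{\left(-6 \right)} + M{\left(-7 \right)} \left(-55\right) = \left(-2 - \frac{7}{-6}\right) + \left(-7 + \left(4 + \sqrt{-3 - 7}\right)^{2}\right) \left(-55\right) = \left(-2 - - \frac{7}{6}\right) + \left(-7 + \left(4 + \sqrt{-10}\right)^{2}\right) \left(-55\right) = \left(-2 + \frac{7}{6}\right) + \left(-7 + \left(4 + i \sqrt{10}\right)^{2}\right) \left(-55\right) = - \frac{5}{6} + \left(385 - 55 \left(4 + i \sqrt{10}\right)^{2}\right) = \frac{2305}{6} - 55 \left(4 + i \sqrt{10}\right)^{2}$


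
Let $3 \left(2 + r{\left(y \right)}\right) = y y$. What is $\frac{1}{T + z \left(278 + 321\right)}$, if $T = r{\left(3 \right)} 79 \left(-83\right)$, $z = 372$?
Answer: $\frac{1}{216271} \approx 4.6238 \cdot 10^{-6}$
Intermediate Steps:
$r{\left(y \right)} = -2 + \frac{y^{2}}{3}$ ($r{\left(y \right)} = -2 + \frac{y y}{3} = -2 + \frac{y^{2}}{3}$)
$T = -6557$ ($T = \left(-2 + \frac{3^{2}}{3}\right) 79 \left(-83\right) = \left(-2 + \frac{1}{3} \cdot 9\right) 79 \left(-83\right) = \left(-2 + 3\right) 79 \left(-83\right) = 1 \cdot 79 \left(-83\right) = 79 \left(-83\right) = -6557$)
$\frac{1}{T + z \left(278 + 321\right)} = \frac{1}{-6557 + 372 \left(278 + 321\right)} = \frac{1}{-6557 + 372 \cdot 599} = \frac{1}{-6557 + 222828} = \frac{1}{216271}$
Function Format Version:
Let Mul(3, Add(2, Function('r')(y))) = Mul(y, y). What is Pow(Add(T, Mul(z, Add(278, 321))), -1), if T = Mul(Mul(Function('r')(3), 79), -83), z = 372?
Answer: Rational(1, 216271) ≈ 4.6238e-6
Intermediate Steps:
Function('r')(y) = Add(-2, Mul(Rational(1, 3), Pow(y, 2))) (Function('r')(y) = Add(-2, Mul(Rational(1, 3), Mul(y, y))) = Add(-2, Mul(Rational(1, 3), Pow(y, 2))))
T = -6557 (T = Mul(Mul(Add(-2, Mul(Rational(1, 3), Pow(3, 2))), 79), -83) = Mul(Mul(Add(-2, Mul(Rational(1, 3), 9)), 79), -83) = Mul(Mul(Add(-2, 3), 79), -83) = Mul(Mul(1, 79), -83) = Mul(79, -83) = -6557)
Pow(Add(T, Mul(z, Add(278, 321))), -1) = Pow(Add(-6557, Mul(372, Add(278, 321))), -1) = Pow(Add(-6557, Mul(372, 599)), -1) = Pow(Add(-6557, 222828), -1) = Pow(216271, -1) = Rational(1, 216271)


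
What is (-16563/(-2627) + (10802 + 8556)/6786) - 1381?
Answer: -12227795599/8913411 ≈ -1371.8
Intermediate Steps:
(-16563/(-2627) + (10802 + 8556)/6786) - 1381 = (-16563*(-1/2627) + 19358*(1/6786)) - 1381 = (16563/2627 + 9679/3393) - 1381 = 81624992/8913411 - 1381 = -12227795599/8913411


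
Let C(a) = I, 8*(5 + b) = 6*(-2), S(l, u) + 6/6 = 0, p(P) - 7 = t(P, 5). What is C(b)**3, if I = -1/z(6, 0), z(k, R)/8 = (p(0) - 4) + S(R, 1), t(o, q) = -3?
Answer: 1/512 ≈ 0.0019531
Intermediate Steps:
p(P) = 4 (p(P) = 7 - 3 = 4)
S(l, u) = -1 (S(l, u) = -1 + 0 = -1)
z(k, R) = -8 (z(k, R) = 8*((4 - 4) - 1) = 8*(0 - 1) = 8*(-1) = -8)
b = -13/2 (b = -5 + (6*(-2))/8 = -5 + (1/8)*(-12) = -5 - 3/2 = -13/2 ≈ -6.5000)
I = 1/8 (I = -1/(-8) = -1*(-1/8) = 1/8 ≈ 0.12500)
C(a) = 1/8
C(b)**3 = (1/8)**3 = 1/512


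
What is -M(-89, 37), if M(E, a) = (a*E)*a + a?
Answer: 121804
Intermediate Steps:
M(E, a) = a + E*a² (M(E, a) = (E*a)*a + a = E*a² + a = a + E*a²)
-M(-89, 37) = -37*(1 - 89*37) = -37*(1 - 3293) = -37*(-3292) = -1*(-121804) = 121804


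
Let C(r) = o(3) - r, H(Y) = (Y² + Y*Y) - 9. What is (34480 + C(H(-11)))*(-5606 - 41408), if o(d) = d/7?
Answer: -11270760248/7 ≈ -1.6101e+9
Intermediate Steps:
o(d) = d/7 (o(d) = d*(⅐) = d/7)
H(Y) = -9 + 2*Y² (H(Y) = (Y² + Y²) - 9 = 2*Y² - 9 = -9 + 2*Y²)
C(r) = 3/7 - r (C(r) = (⅐)*3 - r = 3/7 - r)
(34480 + C(H(-11)))*(-5606 - 41408) = (34480 + (3/7 - (-9 + 2*(-11)²)))*(-5606 - 41408) = (34480 + (3/7 - (-9 + 2*121)))*(-47014) = (34480 + (3/7 - (-9 + 242)))*(-47014) = (34480 + (3/7 - 1*233))*(-47014) = (34480 + (3/7 - 233))*(-47014) = (34480 - 1628/7)*(-47014) = (239732/7)*(-47014) = -11270760248/7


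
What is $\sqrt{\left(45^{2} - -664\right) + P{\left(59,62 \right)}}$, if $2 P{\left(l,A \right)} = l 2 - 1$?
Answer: $\frac{\sqrt{10990}}{2} \approx 52.417$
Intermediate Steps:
$P{\left(l,A \right)} = - \frac{1}{2} + l$ ($P{\left(l,A \right)} = \frac{l 2 - 1}{2} = \frac{2 l - 1}{2} = \frac{-1 + 2 l}{2} = - \frac{1}{2} + l$)
$\sqrt{\left(45^{2} - -664\right) + P{\left(59,62 \right)}} = \sqrt{\left(45^{2} - -664\right) + \left(- \frac{1}{2} + 59\right)} = \sqrt{\left(2025 + 664\right) + \frac{117}{2}} = \sqrt{2689 + \frac{117}{2}} = \sqrt{\frac{5495}{2}} = \frac{\sqrt{10990}}{2}$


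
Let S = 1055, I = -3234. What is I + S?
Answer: -2179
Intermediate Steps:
I + S = -3234 + 1055 = -2179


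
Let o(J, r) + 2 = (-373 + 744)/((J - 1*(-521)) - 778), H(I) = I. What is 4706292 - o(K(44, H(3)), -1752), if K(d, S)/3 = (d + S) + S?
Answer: 503573829/107 ≈ 4.7063e+6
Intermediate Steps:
K(d, S) = 3*d + 6*S (K(d, S) = 3*((d + S) + S) = 3*((S + d) + S) = 3*(d + 2*S) = 3*d + 6*S)
o(J, r) = -2 + 371/(-257 + J) (o(J, r) = -2 + (-373 + 744)/((J - 1*(-521)) - 778) = -2 + 371/((J + 521) - 778) = -2 + 371/((521 + J) - 778) = -2 + 371/(-257 + J))
4706292 - o(K(44, H(3)), -1752) = 4706292 - (885 - 2*(3*44 + 6*3))/(-257 + (3*44 + 6*3)) = 4706292 - (885 - 2*(132 + 18))/(-257 + (132 + 18)) = 4706292 - (885 - 2*150)/(-257 + 150) = 4706292 - (885 - 300)/(-107) = 4706292 - (-1)*585/107 = 4706292 - 1*(-585/107) = 4706292 + 585/107 = 503573829/107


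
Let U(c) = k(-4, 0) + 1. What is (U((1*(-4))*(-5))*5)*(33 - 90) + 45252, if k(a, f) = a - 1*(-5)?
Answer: 44682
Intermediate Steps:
k(a, f) = 5 + a (k(a, f) = a + 5 = 5 + a)
U(c) = 2 (U(c) = (5 - 4) + 1 = 1 + 1 = 2)
(U((1*(-4))*(-5))*5)*(33 - 90) + 45252 = (2*5)*(33 - 90) + 45252 = 10*(-57) + 45252 = -570 + 45252 = 44682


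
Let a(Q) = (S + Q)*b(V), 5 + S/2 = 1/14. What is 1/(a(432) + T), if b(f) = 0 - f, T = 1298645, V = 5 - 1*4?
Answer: 7/9087560 ≈ 7.7028e-7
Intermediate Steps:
V = 1 (V = 5 - 4 = 1)
b(f) = -f
S = -69/7 (S = -10 + 2/14 = -10 + 2*(1/14) = -10 + ⅐ = -69/7 ≈ -9.8571)
a(Q) = 69/7 - Q (a(Q) = (-69/7 + Q)*(-1*1) = (-69/7 + Q)*(-1) = 69/7 - Q)
1/(a(432) + T) = 1/((69/7 - 1*432) + 1298645) = 1/((69/7 - 432) + 1298645) = 1/(-2955/7 + 1298645) = 1/(9087560/7) = 7/9087560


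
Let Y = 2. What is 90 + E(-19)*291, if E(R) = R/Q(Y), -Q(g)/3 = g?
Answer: 2023/2 ≈ 1011.5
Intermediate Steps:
Q(g) = -3*g
E(R) = -R/6 (E(R) = R/((-3*2)) = R/(-6) = R*(-1/6) = -R/6)
90 + E(-19)*291 = 90 - 1/6*(-19)*291 = 90 + (19/6)*291 = 90 + 1843/2 = 2023/2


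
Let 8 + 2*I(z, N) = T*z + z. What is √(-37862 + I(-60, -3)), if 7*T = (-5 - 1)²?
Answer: 4*I*√116529/7 ≈ 195.06*I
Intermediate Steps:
T = 36/7 (T = (-5 - 1)²/7 = (⅐)*(-6)² = (⅐)*36 = 36/7 ≈ 5.1429)
I(z, N) = -4 + 43*z/14 (I(z, N) = -4 + (36*z/7 + z)/2 = -4 + (43*z/7)/2 = -4 + 43*z/14)
√(-37862 + I(-60, -3)) = √(-37862 + (-4 + (43/14)*(-60))) = √(-37862 + (-4 - 1290/7)) = √(-37862 - 1318/7) = √(-266352/7) = 4*I*√116529/7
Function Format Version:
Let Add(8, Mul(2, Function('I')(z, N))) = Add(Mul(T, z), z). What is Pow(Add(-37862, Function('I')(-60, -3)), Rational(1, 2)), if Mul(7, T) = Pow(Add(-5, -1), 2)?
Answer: Mul(Rational(4, 7), I, Pow(116529, Rational(1, 2))) ≈ Mul(195.06, I)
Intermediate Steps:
T = Rational(36, 7) (T = Mul(Rational(1, 7), Pow(Add(-5, -1), 2)) = Mul(Rational(1, 7), Pow(-6, 2)) = Mul(Rational(1, 7), 36) = Rational(36, 7) ≈ 5.1429)
Function('I')(z, N) = Add(-4, Mul(Rational(43, 14), z)) (Function('I')(z, N) = Add(-4, Mul(Rational(1, 2), Add(Mul(Rational(36, 7), z), z))) = Add(-4, Mul(Rational(1, 2), Mul(Rational(43, 7), z))) = Add(-4, Mul(Rational(43, 14), z)))
Pow(Add(-37862, Function('I')(-60, -3)), Rational(1, 2)) = Pow(Add(-37862, Add(-4, Mul(Rational(43, 14), -60))), Rational(1, 2)) = Pow(Add(-37862, Add(-4, Rational(-1290, 7))), Rational(1, 2)) = Pow(Add(-37862, Rational(-1318, 7)), Rational(1, 2)) = Pow(Rational(-266352, 7), Rational(1, 2)) = Mul(Rational(4, 7), I, Pow(116529, Rational(1, 2)))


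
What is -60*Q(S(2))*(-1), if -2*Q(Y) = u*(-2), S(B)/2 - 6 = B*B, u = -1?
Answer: -60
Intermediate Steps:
S(B) = 12 + 2*B² (S(B) = 12 + 2*(B*B) = 12 + 2*B²)
Q(Y) = -1 (Q(Y) = -(-1)*(-2)/2 = -½*2 = -1)
-60*Q(S(2))*(-1) = -60*(-1)*(-1) = 60*(-1) = -60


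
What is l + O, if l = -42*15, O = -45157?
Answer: -45787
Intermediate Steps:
l = -630
l + O = -630 - 45157 = -45787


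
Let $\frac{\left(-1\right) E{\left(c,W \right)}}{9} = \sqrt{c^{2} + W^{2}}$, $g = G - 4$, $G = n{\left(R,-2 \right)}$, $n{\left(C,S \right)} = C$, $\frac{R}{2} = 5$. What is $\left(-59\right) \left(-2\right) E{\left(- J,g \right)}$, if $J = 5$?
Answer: $- 1062 \sqrt{61} \approx -8294.5$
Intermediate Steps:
$R = 10$ ($R = 2 \cdot 5 = 10$)
$G = 10$
$g = 6$ ($g = 10 - 4 = 6$)
$E{\left(c,W \right)} = - 9 \sqrt{W^{2} + c^{2}}$ ($E{\left(c,W \right)} = - 9 \sqrt{c^{2} + W^{2}} = - 9 \sqrt{W^{2} + c^{2}}$)
$\left(-59\right) \left(-2\right) E{\left(- J,g \right)} = \left(-59\right) \left(-2\right) \left(- 9 \sqrt{6^{2} + \left(\left(-1\right) 5\right)^{2}}\right) = 118 \left(- 9 \sqrt{36 + \left(-5\right)^{2}}\right) = 118 \left(- 9 \sqrt{36 + 25}\right) = 118 \left(- 9 \sqrt{61}\right) = - 1062 \sqrt{61}$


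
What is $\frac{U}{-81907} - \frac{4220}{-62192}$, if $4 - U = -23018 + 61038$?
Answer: $\frac{677484653}{1273490036} \approx 0.53199$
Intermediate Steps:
$U = -38016$ ($U = 4 - \left(-23018 + 61038\right) = 4 - 38020 = -38016$)
$\frac{U}{-81907} - \frac{4220}{-62192} = - \frac{38016}{-81907} - \frac{4220}{-62192} = \left(-38016\right) \left(- \frac{1}{81907}\right) - - \frac{1055}{15548} = \frac{38016}{81907} + \frac{1055}{15548} = \frac{677484653}{1273490036}$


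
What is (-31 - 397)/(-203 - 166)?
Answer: 428/369 ≈ 1.1599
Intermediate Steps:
(-31 - 397)/(-203 - 166) = -428/(-369) = -428*(-1/369) = 428/369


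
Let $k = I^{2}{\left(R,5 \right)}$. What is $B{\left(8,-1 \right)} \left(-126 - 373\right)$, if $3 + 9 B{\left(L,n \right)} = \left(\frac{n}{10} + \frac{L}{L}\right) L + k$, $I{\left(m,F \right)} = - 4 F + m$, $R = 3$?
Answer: $- \frac{731534}{45} \approx -16256.0$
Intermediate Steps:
$I{\left(m,F \right)} = m - 4 F$
$k = 289$ ($k = \left(3 - 20\right)^{2} = \left(-17\right)^{2} = 289$)
$B{\left(L,n \right)} = \frac{286}{9} + \frac{L \left(1 + \frac{n}{10}\right)}{9}$ ($B{\left(L,n \right)} = - \frac{1}{3} + \frac{\left(\frac{n}{10} + \frac{L}{L}\right) L + 289}{9} = - \frac{1}{3} + \frac{\left(n \frac{1}{10} + 1\right) L + 289}{9} = - \frac{1}{3} + \frac{\left(\frac{n}{10} + 1\right) L + 289}{9} = - \frac{1}{3} + \frac{\left(1 + \frac{n}{10}\right) L + 289}{9} = - \frac{1}{3} + \frac{L \left(1 + \frac{n}{10}\right) + 289}{9} = - \frac{1}{3} + \frac{289 + L \left(1 + \frac{n}{10}\right)}{9} = - \frac{1}{3} + \left(\frac{289}{9} + \frac{L \left(1 + \frac{n}{10}\right)}{9}\right) = \frac{286}{9} + \frac{L \left(1 + \frac{n}{10}\right)}{9}$)
$B{\left(8,-1 \right)} \left(-126 - 373\right) = \left(\frac{286}{9} + \frac{1}{9} \cdot 8 + \frac{1}{90} \cdot 8 \left(-1\right)\right) \left(-126 - 373\right) = \left(\frac{286}{9} + \frac{8}{9} - \frac{4}{45}\right) \left(-499\right) = \frac{1466}{45} \left(-499\right) = - \frac{731534}{45}$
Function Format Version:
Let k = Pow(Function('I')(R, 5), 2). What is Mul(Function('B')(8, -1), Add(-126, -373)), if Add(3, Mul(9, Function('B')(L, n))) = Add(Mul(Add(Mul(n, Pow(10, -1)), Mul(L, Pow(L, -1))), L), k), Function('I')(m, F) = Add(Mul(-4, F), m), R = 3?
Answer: Rational(-731534, 45) ≈ -16256.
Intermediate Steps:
Function('I')(m, F) = Add(m, Mul(-4, F))
k = 289 (k = Pow(Add(3, Mul(-4, 5)), 2) = Pow(Add(3, -20), 2) = Pow(-17, 2) = 289)
Function('B')(L, n) = Add(Rational(286, 9), Mul(Rational(1, 9), L, Add(1, Mul(Rational(1, 10), n)))) (Function('B')(L, n) = Add(Rational(-1, 3), Mul(Rational(1, 9), Add(Mul(Add(Mul(n, Pow(10, -1)), Mul(L, Pow(L, -1))), L), 289))) = Add(Rational(-1, 3), Mul(Rational(1, 9), Add(Mul(Add(Mul(n, Rational(1, 10)), 1), L), 289))) = Add(Rational(-1, 3), Mul(Rational(1, 9), Add(Mul(Add(Mul(Rational(1, 10), n), 1), L), 289))) = Add(Rational(-1, 3), Mul(Rational(1, 9), Add(Mul(Add(1, Mul(Rational(1, 10), n)), L), 289))) = Add(Rational(-1, 3), Mul(Rational(1, 9), Add(Mul(L, Add(1, Mul(Rational(1, 10), n))), 289))) = Add(Rational(-1, 3), Mul(Rational(1, 9), Add(289, Mul(L, Add(1, Mul(Rational(1, 10), n)))))) = Add(Rational(-1, 3), Add(Rational(289, 9), Mul(Rational(1, 9), L, Add(1, Mul(Rational(1, 10), n))))) = Add(Rational(286, 9), Mul(Rational(1, 9), L, Add(1, Mul(Rational(1, 10), n)))))
Mul(Function('B')(8, -1), Add(-126, -373)) = Mul(Add(Rational(286, 9), Mul(Rational(1, 9), 8), Mul(Rational(1, 90), 8, -1)), Add(-126, -373)) = Mul(Add(Rational(286, 9), Rational(8, 9), Rational(-4, 45)), -499) = Mul(Rational(1466, 45), -499) = Rational(-731534, 45)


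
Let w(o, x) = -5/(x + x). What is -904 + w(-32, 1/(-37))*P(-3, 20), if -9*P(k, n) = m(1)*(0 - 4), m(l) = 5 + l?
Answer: -1972/3 ≈ -657.33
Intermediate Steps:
P(k, n) = 8/3 (P(k, n) = -(5 + 1)*(0 - 4)/9 = -2*(-4)/3 = -1/9*(-24) = 8/3)
w(o, x) = -5/(2*x)
-904 + w(-32, 1/(-37))*P(-3, 20) = -904 - 5/(2*(1/(-37)))*(8/3) = -904 - 5/(2*(-1/37))*(8/3) = -904 - 5/2*(-37)*(8/3) = -904 + (185/2)*(8/3) = -904 + 740/3 = -1972/3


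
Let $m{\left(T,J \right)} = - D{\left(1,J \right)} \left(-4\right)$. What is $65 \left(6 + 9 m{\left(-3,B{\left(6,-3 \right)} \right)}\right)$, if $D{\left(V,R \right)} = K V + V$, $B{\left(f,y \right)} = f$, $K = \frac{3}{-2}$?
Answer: $-780$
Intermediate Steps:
$K = - \frac{3}{2}$ ($K = 3 \left(- \frac{1}{2}\right) = - \frac{3}{2} \approx -1.5$)
$D{\left(V,R \right)} = - \frac{V}{2}$ ($D{\left(V,R \right)} = - \frac{3 V}{2} + V = - \frac{V}{2}$)
$m{\left(T,J \right)} = -2$ ($m{\left(T,J \right)} = - \frac{\left(-1\right) 1}{2} \left(-4\right) = \left(-1\right) \left(- \frac{1}{2}\right) \left(-4\right) = \frac{1}{2} \left(-4\right) = -2$)
$65 \left(6 + 9 m{\left(-3,B{\left(6,-3 \right)} \right)}\right) = 65 \left(6 + 9 \left(-2\right)\right) = 65 \left(6 - 18\right) = 65 \left(-12\right) = -780$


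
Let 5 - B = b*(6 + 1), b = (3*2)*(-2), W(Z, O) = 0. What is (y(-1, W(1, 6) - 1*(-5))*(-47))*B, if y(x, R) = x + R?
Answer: -16732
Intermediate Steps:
b = -12 (b = 6*(-2) = -12)
y(x, R) = R + x
B = 89 (B = 5 - (-12)*(6 + 1) = 5 - (-12)*7 = 5 - 1*(-84) = 5 + 84 = 89)
(y(-1, W(1, 6) - 1*(-5))*(-47))*B = (((0 - 1*(-5)) - 1)*(-47))*89 = (((0 + 5) - 1)*(-47))*89 = ((5 - 1)*(-47))*89 = (4*(-47))*89 = -188*89 = -16732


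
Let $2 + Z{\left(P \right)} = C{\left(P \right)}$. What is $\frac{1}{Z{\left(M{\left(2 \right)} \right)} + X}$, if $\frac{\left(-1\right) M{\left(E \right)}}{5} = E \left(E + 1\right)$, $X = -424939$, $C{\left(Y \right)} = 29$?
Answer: $- \frac{1}{424912} \approx -2.3534 \cdot 10^{-6}$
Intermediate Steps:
$M{\left(E \right)} = - 5 E \left(1 + E\right)$ ($M{\left(E \right)} = - 5 E \left(E + 1\right) = - 5 E \left(1 + E\right)$)
$Z{\left(P \right)} = 27$ ($Z{\left(P \right)} = -2 + 29 = 27$)
$\frac{1}{Z{\left(M{\left(2 \right)} \right)} + X} = \frac{1}{27 - 424939} = \frac{1}{-424912} = - \frac{1}{424912}$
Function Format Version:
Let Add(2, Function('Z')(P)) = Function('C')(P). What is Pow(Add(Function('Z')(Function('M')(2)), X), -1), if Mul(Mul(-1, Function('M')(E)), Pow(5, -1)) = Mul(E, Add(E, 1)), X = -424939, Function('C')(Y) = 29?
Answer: Rational(-1, 424912) ≈ -2.3534e-6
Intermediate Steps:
Function('M')(E) = Mul(-5, E, Add(1, E)) (Function('M')(E) = Mul(-5, Mul(E, Add(E, 1))) = Mul(-5, Mul(E, Add(1, E))) = Mul(-5, E, Add(1, E)))
Function('Z')(P) = 27 (Function('Z')(P) = Add(-2, 29) = 27)
Pow(Add(Function('Z')(Function('M')(2)), X), -1) = Pow(Add(27, -424939), -1) = Pow(-424912, -1) = Rational(-1, 424912)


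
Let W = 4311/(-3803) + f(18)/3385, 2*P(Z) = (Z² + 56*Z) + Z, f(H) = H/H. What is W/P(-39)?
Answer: 14588932/4518477405 ≈ 0.0032287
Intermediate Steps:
f(H) = 1
P(Z) = Z²/2 + 57*Z/2 (P(Z) = ((Z² + 56*Z) + Z)/2 = (Z² + 57*Z)/2 = Z²/2 + 57*Z/2)
W = -14588932/12873155 (W = 4311/(-3803) + 1/3385 = 4311*(-1/3803) + 1*(1/3385) = -4311/3803 + 1/3385 = -14588932/12873155 ≈ -1.1333)
W/P(-39) = -14588932*(-2/(39*(57 - 39)))/12873155 = -14588932/(12873155*((½)*(-39)*18)) = -14588932/12873155/(-351) = -14588932/12873155*(-1/351) = 14588932/4518477405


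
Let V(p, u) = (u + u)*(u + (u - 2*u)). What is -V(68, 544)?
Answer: 0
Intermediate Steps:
V(p, u) = 0 (V(p, u) = (2*u)*(u - u) = (2*u)*0 = 0)
-V(68, 544) = -1*0 = 0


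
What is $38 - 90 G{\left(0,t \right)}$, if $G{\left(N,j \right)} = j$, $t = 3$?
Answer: $-232$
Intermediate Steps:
$38 - 90 G{\left(0,t \right)} = 38 - 270 = -232$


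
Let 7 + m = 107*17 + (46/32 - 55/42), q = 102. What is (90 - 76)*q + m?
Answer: 1088683/336 ≈ 3240.1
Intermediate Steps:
m = 608875/336 (m = -7 + (107*17 + (46/32 - 55/42)) = -7 + (1819 + (46*(1/32) - 55*1/42)) = -7 + (1819 + (23/16 - 55/42)) = -7 + (1819 + 43/336) = -7 + 611227/336 = 608875/336 ≈ 1812.1)
(90 - 76)*q + m = (90 - 76)*102 + 608875/336 = 14*102 + 608875/336 = 1428 + 608875/336 = 1088683/336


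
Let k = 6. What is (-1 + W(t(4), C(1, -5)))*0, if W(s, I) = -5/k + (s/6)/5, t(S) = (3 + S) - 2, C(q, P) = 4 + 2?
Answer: 0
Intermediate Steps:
C(q, P) = 6
t(S) = 1 + S
W(s, I) = -⅚ + s/30 (W(s, I) = -5/6 + (s/6)/5 = -5*⅙ + (s*(⅙))*(⅕) = -⅚ + (s/6)*(⅕) = -⅚ + s/30)
(-1 + W(t(4), C(1, -5)))*0 = (-1 + (-⅚ + (1 + 4)/30))*0 = (-1 + (-⅚ + (1/30)*5))*0 = (-1 + (-⅚ + ⅙))*0 = (-1 - ⅔)*0 = -5/3*0 = 0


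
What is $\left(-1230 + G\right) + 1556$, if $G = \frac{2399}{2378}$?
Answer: $\frac{777627}{2378} \approx 327.01$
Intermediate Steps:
$G = \frac{2399}{2378}$ ($G = 2399 \cdot \frac{1}{2378} = \frac{2399}{2378} \approx 1.0088$)
$\left(-1230 + G\right) + 1556 = \left(-1230 + \frac{2399}{2378}\right) + 1556 = - \frac{2922541}{2378} + 1556 = \frac{777627}{2378}$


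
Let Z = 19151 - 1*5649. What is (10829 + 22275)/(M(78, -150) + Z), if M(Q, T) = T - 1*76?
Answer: 8276/3319 ≈ 2.4935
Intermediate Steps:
M(Q, T) = -76 + T (M(Q, T) = T - 76 = -76 + T)
Z = 13502 (Z = 19151 - 5649 = 13502)
(10829 + 22275)/(M(78, -150) + Z) = (10829 + 22275)/((-76 - 150) + 13502) = 33104/(-226 + 13502) = 33104/13276 = 33104*(1/13276) = 8276/3319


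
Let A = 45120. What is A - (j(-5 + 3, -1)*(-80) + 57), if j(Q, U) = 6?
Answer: 45543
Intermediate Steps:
A - (j(-5 + 3, -1)*(-80) + 57) = 45120 - (6*(-80) + 57) = 45120 - (-480 + 57) = 45120 - 1*(-423) = 45120 + 423 = 45543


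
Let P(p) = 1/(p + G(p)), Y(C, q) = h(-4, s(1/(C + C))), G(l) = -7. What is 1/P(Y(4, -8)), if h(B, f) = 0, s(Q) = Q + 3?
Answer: -7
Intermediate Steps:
s(Q) = 3 + Q
Y(C, q) = 0
P(p) = 1/(-7 + p) (P(p) = 1/(p - 7) = 1/(-7 + p))
1/P(Y(4, -8)) = 1/(1/(-7 + 0)) = 1/(1/(-7)) = 1/(-⅐) = -7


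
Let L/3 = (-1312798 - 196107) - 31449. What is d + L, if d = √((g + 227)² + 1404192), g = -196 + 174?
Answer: -4621062 + √1446217 ≈ -4.6199e+6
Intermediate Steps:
g = -22
L = -4621062 (L = 3*((-1312798 - 196107) - 31449) = 3*(-1508905 - 31449) = 3*(-1540354) = -4621062)
d = √1446217 (d = √((-22 + 227)² + 1404192) = √(205² + 1404192) = √(42025 + 1404192) = √1446217 ≈ 1202.6)
d + L = √1446217 - 4621062 = -4621062 + √1446217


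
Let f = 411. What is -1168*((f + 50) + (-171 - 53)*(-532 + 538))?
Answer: 1031344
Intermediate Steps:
-1168*((f + 50) + (-171 - 53)*(-532 + 538)) = -1168*((411 + 50) + (-171 - 53)*(-532 + 538)) = -1168*(461 - 224*6) = -1168*(461 - 1344) = -1168*(-883) = 1031344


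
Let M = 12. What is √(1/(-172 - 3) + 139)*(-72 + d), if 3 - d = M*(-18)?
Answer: 42*√42567/5 ≈ 1733.1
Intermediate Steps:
d = 219 (d = 3 - 12*(-18) = 3 - 1*(-216) = 3 + 216 = 219)
√(1/(-172 - 3) + 139)*(-72 + d) = √(1/(-172 - 3) + 139)*(-72 + 219) = √(1/(-175) + 139)*147 = √(-1/175 + 139)*147 = √(24324/175)*147 = (2*√42567/35)*147 = 42*√42567/5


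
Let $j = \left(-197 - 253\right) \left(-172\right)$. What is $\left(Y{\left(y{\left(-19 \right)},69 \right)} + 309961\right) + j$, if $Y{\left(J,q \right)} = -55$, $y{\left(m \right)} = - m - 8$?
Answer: $387306$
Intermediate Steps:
$y{\left(m \right)} = -8 - m$
$j = 77400$ ($j = \left(-450\right) \left(-172\right) = 77400$)
$\left(Y{\left(y{\left(-19 \right)},69 \right)} + 309961\right) + j = \left(-55 + 309961\right) + 77400 = 309906 + 77400 = 387306$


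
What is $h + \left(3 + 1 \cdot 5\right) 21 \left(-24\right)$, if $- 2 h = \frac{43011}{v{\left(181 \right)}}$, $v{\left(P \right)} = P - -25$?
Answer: $- \frac{1704195}{412} \approx -4136.4$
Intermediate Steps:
$v{\left(P \right)} = 25 + P$ ($v{\left(P \right)} = P + 25 = 25 + P$)
$h = - \frac{43011}{412}$ ($h = - \frac{43011 \frac{1}{25 + 181}}{2} = - \frac{43011 \cdot \frac{1}{206}}{2} = \left(- \frac{1}{2}\right) \frac{43011}{206} = - \frac{43011}{412} \approx -104.4$)
$h + \left(3 + 1 \cdot 5\right) 21 \left(-24\right) = - \frac{43011}{412} + \left(3 + 1 \cdot 5\right) 21 \left(-24\right) = - \frac{43011}{412} + \left(3 + 5\right) 21 \left(-24\right) = - \frac{43011}{412} + 8 \cdot 21 \left(-24\right) = - \frac{43011}{412} + 168 \left(-24\right) = - \frac{43011}{412} - 4032 = - \frac{1704195}{412}$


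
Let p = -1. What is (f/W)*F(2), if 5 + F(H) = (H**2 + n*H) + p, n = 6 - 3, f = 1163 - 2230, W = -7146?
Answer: 2134/3573 ≈ 0.59726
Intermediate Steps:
f = -1067
n = 3
F(H) = -6 + H**2 + 3*H (F(H) = -5 + ((H**2 + 3*H) - 1) = -5 + (-1 + H**2 + 3*H) = -6 + H**2 + 3*H)
(f/W)*F(2) = (-1067/(-7146))*(-6 + 2**2 + 3*2) = (-1067*(-1/7146))*(-6 + 4 + 6) = (1067/7146)*4 = 2134/3573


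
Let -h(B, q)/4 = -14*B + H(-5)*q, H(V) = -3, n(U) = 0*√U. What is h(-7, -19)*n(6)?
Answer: 0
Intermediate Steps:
n(U) = 0
h(B, q) = 12*q + 56*B (h(B, q) = -4*(-14*B - 3*q) = 12*q + 56*B)
h(-7, -19)*n(6) = (12*(-19) + 56*(-7))*0 = (-228 - 392)*0 = -620*0 = 0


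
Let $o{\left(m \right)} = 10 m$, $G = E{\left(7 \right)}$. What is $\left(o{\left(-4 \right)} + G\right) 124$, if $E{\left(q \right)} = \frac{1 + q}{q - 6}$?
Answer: $-3968$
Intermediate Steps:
$E{\left(q \right)} = \frac{1 + q}{-6 + q}$
$G = 8$ ($G = \frac{1 + 7}{-6 + 7} = 1^{-1} \cdot 8 = 1 \cdot 8 = 8$)
$\left(o{\left(-4 \right)} + G\right) 124 = \left(10 \left(-4\right) + 8\right) 124 = \left(-40 + 8\right) 124 = \left(-32\right) 124 = -3968$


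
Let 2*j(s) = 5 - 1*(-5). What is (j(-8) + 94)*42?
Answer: 4158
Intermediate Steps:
j(s) = 5 (j(s) = (5 - 1*(-5))/2 = (5 + 5)/2 = (½)*10 = 5)
(j(-8) + 94)*42 = (5 + 94)*42 = 99*42 = 4158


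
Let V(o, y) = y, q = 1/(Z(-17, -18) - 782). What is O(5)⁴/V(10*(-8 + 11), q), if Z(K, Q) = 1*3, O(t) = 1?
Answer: -779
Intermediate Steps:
Z(K, Q) = 3
q = -1/779 (q = 1/(3 - 782) = 1/(-779) = -1/779 ≈ -0.0012837)
O(5)⁴/V(10*(-8 + 11), q) = 1⁴/(-1/779) = 1*(-779) = -779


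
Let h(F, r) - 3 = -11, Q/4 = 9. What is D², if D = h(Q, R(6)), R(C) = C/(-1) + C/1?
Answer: 64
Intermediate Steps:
Q = 36 (Q = 4*9 = 36)
R(C) = 0 (R(C) = C*(-1) + C*1 = -C + C = 0)
h(F, r) = -8 (h(F, r) = 3 - 11 = -8)
D = -8
D² = (-8)² = 64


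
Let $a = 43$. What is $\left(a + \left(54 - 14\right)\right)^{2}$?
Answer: $6889$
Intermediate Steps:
$\left(a + \left(54 - 14\right)\right)^{2} = \left(43 + \left(54 - 14\right)\right)^{2} = \left(43 + 40\right)^{2} = 83^{2} = 6889$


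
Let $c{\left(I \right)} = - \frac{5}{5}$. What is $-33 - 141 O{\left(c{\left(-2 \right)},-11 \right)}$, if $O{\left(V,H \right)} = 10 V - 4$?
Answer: $1941$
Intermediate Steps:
$c{\left(I \right)} = -1$ ($c{\left(I \right)} = \left(-5\right) \frac{1}{5} = -1$)
$O{\left(V,H \right)} = -4 + 10 V$
$-33 - 141 O{\left(c{\left(-2 \right)},-11 \right)} = -33 - 141 \left(-4 + 10 \left(-1\right)\right) = -33 - 141 \left(-4 - 10\right) = -33 - -1974 = -33 + 1974 = 1941$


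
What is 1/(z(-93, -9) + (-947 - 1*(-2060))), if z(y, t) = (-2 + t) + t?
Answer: 1/1093 ≈ 0.00091491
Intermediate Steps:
z(y, t) = -2 + 2*t
1/(z(-93, -9) + (-947 - 1*(-2060))) = 1/((-2 + 2*(-9)) + (-947 - 1*(-2060))) = 1/((-2 - 18) + (-947 + 2060)) = 1/(-20 + 1113) = 1/1093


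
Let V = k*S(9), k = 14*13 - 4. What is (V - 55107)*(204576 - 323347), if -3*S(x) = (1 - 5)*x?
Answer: 6291418641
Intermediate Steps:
S(x) = 4*x/3 (S(x) = -(1 - 5)*x/3 = -(-4)*x/3 = 4*x/3)
k = 178 (k = 182 - 4 = 178)
V = 2136 (V = 178*((4/3)*9) = 178*12 = 2136)
(V - 55107)*(204576 - 323347) = (2136 - 55107)*(204576 - 323347) = -52971*(-118771) = 6291418641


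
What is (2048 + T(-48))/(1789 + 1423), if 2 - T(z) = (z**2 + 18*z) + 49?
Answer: 51/292 ≈ 0.17466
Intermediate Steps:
T(z) = -47 - z**2 - 18*z (T(z) = 2 - ((z**2 + 18*z) + 49) = 2 - (49 + z**2 + 18*z) = 2 + (-49 - z**2 - 18*z) = -47 - z**2 - 18*z)
(2048 + T(-48))/(1789 + 1423) = (2048 + (-47 - 1*(-48)**2 - 18*(-48)))/(1789 + 1423) = (2048 + (-47 - 1*2304 + 864))/3212 = (2048 + (-47 - 2304 + 864))*(1/3212) = (2048 - 1487)*(1/3212) = 561*(1/3212) = 51/292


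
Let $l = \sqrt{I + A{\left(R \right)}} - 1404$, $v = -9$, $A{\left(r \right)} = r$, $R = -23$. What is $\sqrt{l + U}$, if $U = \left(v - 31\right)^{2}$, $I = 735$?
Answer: $\sqrt{196 + 2 \sqrt{178}} \approx 14.923$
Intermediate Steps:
$U = 1600$ ($U = \left(-9 - 31\right)^{2} = \left(-40\right)^{2} = 1600$)
$l = -1404 + 2 \sqrt{178}$ ($l = \sqrt{735 - 23} - 1404 = \sqrt{712} - 1404 = 2 \sqrt{178} - 1404 = -1404 + 2 \sqrt{178} \approx -1377.3$)
$\sqrt{l + U} = \sqrt{\left(-1404 + 2 \sqrt{178}\right) + 1600} = \sqrt{196 + 2 \sqrt{178}}$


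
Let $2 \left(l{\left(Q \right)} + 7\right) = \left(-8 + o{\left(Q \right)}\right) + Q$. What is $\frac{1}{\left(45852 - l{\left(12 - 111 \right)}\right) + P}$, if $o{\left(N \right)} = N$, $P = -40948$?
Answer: $\frac{1}{5014} \approx 0.00019944$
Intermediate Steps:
$l{\left(Q \right)} = -11 + Q$ ($l{\left(Q \right)} = -7 + \frac{\left(-8 + Q\right) + Q}{2} = -7 + \frac{-8 + 2 Q}{2} = -7 + \left(-4 + Q\right) = -11 + Q$)
$\frac{1}{\left(45852 - l{\left(12 - 111 \right)}\right) + P} = \frac{1}{\left(45852 - \left(-11 + \left(12 - 111\right)\right)\right) - 40948} = \frac{1}{\left(45852 - \left(-11 - 99\right)\right) - 40948} = \frac{1}{\left(45852 - -110\right) - 40948} = \frac{1}{\left(45852 + 110\right) - 40948} = \frac{1}{45962 - 40948} = \frac{1}{5014}$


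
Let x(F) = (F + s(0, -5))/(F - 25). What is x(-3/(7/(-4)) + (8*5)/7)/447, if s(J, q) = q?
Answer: -17/54981 ≈ -0.00030920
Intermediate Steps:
x(F) = (-5 + F)/(-25 + F) (x(F) = (F - 5)/(F - 25) = (-5 + F)/(-25 + F))
x(-3/(7/(-4)) + (8*5)/7)/447 = ((-5 + (-3/(7/(-4)) + (8*5)/7))/(-25 + (-3/(7/(-4)) + (8*5)/7)))/447 = ((-5 + (-3/(7*(-¼)) + 40*(⅐)))/(-25 + (-3/(7*(-¼)) + 40*(⅐))))*(1/447) = ((-5 + (-3/(-7/4) + 40/7))/(-25 + (-3/(-7/4) + 40/7)))*(1/447) = ((-5 + (-3*(-4/7) + 40/7))/(-25 + (-3*(-4/7) + 40/7)))*(1/447) = ((-5 + (12/7 + 40/7))/(-25 + (12/7 + 40/7)))*(1/447) = ((-5 + 52/7)/(-25 + 52/7))*(1/447) = ((17/7)/(-123/7))*(1/447) = -7/123*17/7*(1/447) = -17/123*1/447 = -17/54981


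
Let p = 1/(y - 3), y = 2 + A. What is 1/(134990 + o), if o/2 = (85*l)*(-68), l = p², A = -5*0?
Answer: 1/123430 ≈ 8.1018e-6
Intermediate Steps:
A = 0
y = 2 (y = 2 + 0 = 2)
p = -1 (p = 1/(2 - 3) = 1/(-1) = -1)
l = 1 (l = (-1)² = 1)
o = -11560 (o = 2*((85*1)*(-68)) = 2*(85*(-68)) = 2*(-5780) = -11560)
1/(134990 + o) = 1/(134990 - 11560) = 1/123430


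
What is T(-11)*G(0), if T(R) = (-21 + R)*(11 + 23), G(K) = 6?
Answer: -6528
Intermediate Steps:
T(R) = -714 + 34*R (T(R) = (-21 + R)*34 = -714 + 34*R)
T(-11)*G(0) = (-714 + 34*(-11))*6 = (-714 - 374)*6 = -1088*6 = -6528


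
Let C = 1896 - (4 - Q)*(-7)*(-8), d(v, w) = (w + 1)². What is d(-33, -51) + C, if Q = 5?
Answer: 4452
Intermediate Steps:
d(v, w) = (1 + w)²
C = 1952 (C = 1896 - (4 - 1*5)*(-7)*(-8) = 1896 - (4 - 5)*(-7)*(-8) = 1896 - (-1*(-7))*(-8) = 1896 - 7*(-8) = 1896 - 1*(-56) = 1896 + 56 = 1952)
d(-33, -51) + C = (1 - 51)² + 1952 = (-50)² + 1952 = 2500 + 1952 = 4452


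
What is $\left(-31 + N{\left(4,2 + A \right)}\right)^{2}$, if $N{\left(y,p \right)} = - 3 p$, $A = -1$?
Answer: $1156$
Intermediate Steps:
$\left(-31 + N{\left(4,2 + A \right)}\right)^{2} = \left(-31 - 3 \left(2 - 1\right)\right)^{2} = \left(-31 - 3\right)^{2} = \left(-34\right)^{2} = 1156$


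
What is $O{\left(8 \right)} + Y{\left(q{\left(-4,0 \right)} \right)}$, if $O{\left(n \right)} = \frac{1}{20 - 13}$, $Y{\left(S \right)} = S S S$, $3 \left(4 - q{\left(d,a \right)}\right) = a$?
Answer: $\frac{449}{7} \approx 64.143$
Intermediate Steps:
$q{\left(d,a \right)} = 4 - \frac{a}{3}$
$Y{\left(S \right)} = S^{3}$ ($Y{\left(S \right)} = S^{2} S = S^{3}$)
$O{\left(n \right)} = \frac{1}{7}$
$O{\left(8 \right)} + Y{\left(q{\left(-4,0 \right)} \right)} = \frac{1}{7} + \left(4 - 0\right)^{3} = \frac{1}{7} + \left(4 + 0\right)^{3} = \frac{1}{7} + 4^{3} = \frac{1}{7} + 64 = \frac{449}{7}$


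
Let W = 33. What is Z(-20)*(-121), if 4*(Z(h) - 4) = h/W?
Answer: -1397/3 ≈ -465.67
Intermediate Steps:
Z(h) = 4 + h/132 (Z(h) = 4 + (h/33)/4 = 4 + h/132)
Z(-20)*(-121) = (4 + (1/132)*(-20))*(-121) = (4 - 5/33)*(-121) = (127/33)*(-121) = -1397/3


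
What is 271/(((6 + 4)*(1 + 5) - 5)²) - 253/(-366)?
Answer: 864511/1107150 ≈ 0.78084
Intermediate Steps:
271/(((6 + 4)*(1 + 5) - 5)²) - 253/(-366) = 271/((10*6 - 5)²) - 253*(-1/366) = 271/((60 - 5)²) + 253/366 = 271/(55²) + 253/366 = 271/3025 + 253/366 = 864511/1107150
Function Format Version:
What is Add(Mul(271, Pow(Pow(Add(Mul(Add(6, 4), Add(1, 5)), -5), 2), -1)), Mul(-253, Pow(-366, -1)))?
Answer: Rational(864511, 1107150) ≈ 0.78084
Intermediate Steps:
Add(Mul(271, Pow(Pow(Add(Mul(Add(6, 4), Add(1, 5)), -5), 2), -1)), Mul(-253, Pow(-366, -1))) = Add(Mul(271, Pow(Pow(Add(Mul(10, 6), -5), 2), -1)), Mul(-253, Rational(-1, 366))) = Add(Mul(271, Pow(Pow(Add(60, -5), 2), -1)), Rational(253, 366)) = Add(Mul(271, Pow(Pow(55, 2), -1)), Rational(253, 366)) = Add(Mul(271, Pow(3025, -1)), Rational(253, 366)) = Add(Mul(271, Rational(1, 3025)), Rational(253, 366)) = Add(Rational(271, 3025), Rational(253, 366)) = Rational(864511, 1107150)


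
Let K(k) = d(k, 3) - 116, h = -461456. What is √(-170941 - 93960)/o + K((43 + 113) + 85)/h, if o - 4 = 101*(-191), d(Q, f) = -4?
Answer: 15/57682 - I*√264901/19287 ≈ 0.00026005 - 0.026686*I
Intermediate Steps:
K(k) = -120 (K(k) = -4 - 116 = -120)
o = -19287 (o = 4 + 101*(-191) = 4 - 19291 = -19287)
√(-170941 - 93960)/o + K((43 + 113) + 85)/h = √(-170941 - 93960)/(-19287) - 120/(-461456) = √(-264901)*(-1/19287) - 120*(-1/461456) = (I*√264901)*(-1/19287) + 15/57682 = -I*√264901/19287 + 15/57682 = 15/57682 - I*√264901/19287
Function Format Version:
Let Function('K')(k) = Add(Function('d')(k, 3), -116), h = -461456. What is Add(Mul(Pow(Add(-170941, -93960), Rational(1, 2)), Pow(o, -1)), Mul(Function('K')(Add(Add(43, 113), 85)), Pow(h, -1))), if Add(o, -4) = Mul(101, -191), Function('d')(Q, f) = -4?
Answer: Add(Rational(15, 57682), Mul(Rational(-1, 19287), I, Pow(264901, Rational(1, 2)))) ≈ Add(0.00026005, Mul(-0.026686, I))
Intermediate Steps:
Function('K')(k) = -120 (Function('K')(k) = Add(-4, -116) = -120)
o = -19287 (o = Add(4, Mul(101, -191)) = Add(4, -19291) = -19287)
Add(Mul(Pow(Add(-170941, -93960), Rational(1, 2)), Pow(o, -1)), Mul(Function('K')(Add(Add(43, 113), 85)), Pow(h, -1))) = Add(Mul(Pow(Add(-170941, -93960), Rational(1, 2)), Pow(-19287, -1)), Mul(-120, Pow(-461456, -1))) = Add(Mul(Pow(-264901, Rational(1, 2)), Rational(-1, 19287)), Mul(-120, Rational(-1, 461456))) = Add(Mul(Mul(I, Pow(264901, Rational(1, 2))), Rational(-1, 19287)), Rational(15, 57682)) = Add(Mul(Rational(-1, 19287), I, Pow(264901, Rational(1, 2))), Rational(15, 57682)) = Add(Rational(15, 57682), Mul(Rational(-1, 19287), I, Pow(264901, Rational(1, 2))))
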